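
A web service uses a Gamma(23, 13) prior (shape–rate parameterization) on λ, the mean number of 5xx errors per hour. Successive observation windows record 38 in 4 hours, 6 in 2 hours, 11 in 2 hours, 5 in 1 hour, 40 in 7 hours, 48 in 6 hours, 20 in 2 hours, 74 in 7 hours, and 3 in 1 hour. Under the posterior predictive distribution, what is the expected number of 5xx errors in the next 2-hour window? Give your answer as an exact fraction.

536/45

Total count: 38 + 6 + 11 + 5 + 40 + 48 + 20 + 74 + 3 = 245.
Total exposure: 4 + 2 + 2 + 1 + 7 + 6 + 2 + 7 + 1 = 32 hours.
Conjugate update: add total count to the shape and total exposure to the rate, giving Gamma(268, 45).
Predictive mean over a 2-hour window = T·E[λ|data] = 2·268/45 = 536/45.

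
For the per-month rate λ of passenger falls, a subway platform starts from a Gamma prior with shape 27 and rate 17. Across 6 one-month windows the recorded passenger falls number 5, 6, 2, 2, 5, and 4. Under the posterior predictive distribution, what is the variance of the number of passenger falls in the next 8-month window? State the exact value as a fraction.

Total count: 5 + 6 + 2 + 2 + 5 + 4 = 24.
Total exposure: 6 months.
Conjugate update: add total count to the shape and total exposure to the rate, giving Gamma(51, 23).
The posterior predictive for a window of length T is Negative Binomial with variance T·α'·(β'+T)/β'² = 8·51·31/529 = 12648/529.

12648/529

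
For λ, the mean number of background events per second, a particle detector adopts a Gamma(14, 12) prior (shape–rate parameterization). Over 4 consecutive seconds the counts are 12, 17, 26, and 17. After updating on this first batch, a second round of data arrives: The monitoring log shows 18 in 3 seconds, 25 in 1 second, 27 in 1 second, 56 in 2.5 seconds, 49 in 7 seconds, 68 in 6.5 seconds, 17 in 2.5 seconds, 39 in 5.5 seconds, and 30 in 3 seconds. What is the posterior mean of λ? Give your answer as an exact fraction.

415/48

Total count: 12 + 17 + 26 + 17 = 72.
Total exposure: 4 seconds.
After the first batch: Gamma(14 + 72, 12 + 4) = Gamma(86, 16).
Total count: 18 + 25 + 27 + 56 + 49 + 68 + 17 + 39 + 30 = 329.
Total exposure: 3 + 1 + 1 + 2.5 + 7 + 6.5 + 2.5 + 5.5 + 3 = 32 seconds.
After the second batch: Gamma(86 + 329, 16 + 32) = Gamma(415, 48).
Posterior mean = α'/β' = 415/48.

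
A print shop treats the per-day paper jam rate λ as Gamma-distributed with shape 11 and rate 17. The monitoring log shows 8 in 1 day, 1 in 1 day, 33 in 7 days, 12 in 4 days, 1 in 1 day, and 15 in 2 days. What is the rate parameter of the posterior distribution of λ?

33

Total count: 8 + 1 + 33 + 12 + 1 + 15 = 70.
Total exposure: 1 + 1 + 7 + 4 + 1 + 2 = 16 days.
Conjugate update: add total count to the shape and total exposure to the rate, giving Gamma(81, 33).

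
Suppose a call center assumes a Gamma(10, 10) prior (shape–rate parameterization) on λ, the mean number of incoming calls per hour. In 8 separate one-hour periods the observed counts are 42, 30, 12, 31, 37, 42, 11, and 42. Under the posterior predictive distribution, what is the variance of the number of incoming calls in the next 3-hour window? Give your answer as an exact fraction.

1799/36

Total count: 42 + 30 + 12 + 31 + 37 + 42 + 11 + 42 = 247.
Total exposure: 8 hours.
Conjugate update: add total count to the shape and total exposure to the rate, giving Gamma(257, 18).
The posterior predictive for a window of length T is Negative Binomial with variance T·α'·(β'+T)/β'² = 3·257·21/324 = 1799/36.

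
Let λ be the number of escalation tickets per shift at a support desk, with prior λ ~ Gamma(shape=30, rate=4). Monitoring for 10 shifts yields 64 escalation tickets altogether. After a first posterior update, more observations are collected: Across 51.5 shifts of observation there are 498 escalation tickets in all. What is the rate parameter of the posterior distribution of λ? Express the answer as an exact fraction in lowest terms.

Total count 64 over total exposure 10 shifts.
After the first batch: Gamma(30 + 64, 4 + 10) = Gamma(94, 14).
Total count 498 over total exposure 51.5 shifts.
After the second batch: Gamma(94 + 498, 14 + 51.5) = Gamma(592, 131/2).

131/2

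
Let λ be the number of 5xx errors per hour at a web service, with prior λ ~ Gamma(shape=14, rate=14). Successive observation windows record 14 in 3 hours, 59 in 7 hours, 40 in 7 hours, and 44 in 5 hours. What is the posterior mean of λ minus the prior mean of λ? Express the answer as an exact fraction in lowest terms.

15/4

Total count: 14 + 59 + 40 + 44 = 157.
Total exposure: 3 + 7 + 7 + 5 = 22 hours.
By Gamma–Poisson conjugacy, the posterior is Gamma(α + Σx, β + Σt) = Gamma(14 + 157, 14 + 22) = Gamma(171, 36).
Posterior mean = 171/36 = 19/4; prior mean = 14/14 = 1. Difference = 19/4 − 1 = 15/4.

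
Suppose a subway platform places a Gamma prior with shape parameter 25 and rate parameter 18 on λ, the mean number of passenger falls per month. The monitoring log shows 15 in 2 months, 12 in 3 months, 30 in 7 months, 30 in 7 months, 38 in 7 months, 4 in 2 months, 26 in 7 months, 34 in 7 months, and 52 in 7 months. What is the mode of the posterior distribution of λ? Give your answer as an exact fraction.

265/67

Total count: 15 + 12 + 30 + 30 + 38 + 4 + 26 + 34 + 52 = 241.
Total exposure: 2 + 3 + 7 + 7 + 7 + 2 + 7 + 7 + 7 = 49 months.
The Gamma prior is conjugate for the Poisson rate, so λ | data ~ Gamma(25+241, 18+49) = Gamma(266, 67).
Posterior mode = (α'−1)/β' = 265/67.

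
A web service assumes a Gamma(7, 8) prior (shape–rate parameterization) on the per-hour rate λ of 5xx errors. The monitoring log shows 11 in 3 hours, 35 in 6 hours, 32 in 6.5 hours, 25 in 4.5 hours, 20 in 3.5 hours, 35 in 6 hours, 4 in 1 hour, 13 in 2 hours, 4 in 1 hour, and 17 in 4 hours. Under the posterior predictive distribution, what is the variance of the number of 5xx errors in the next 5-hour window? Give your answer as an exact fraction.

Total count: 11 + 35 + 32 + 25 + 20 + 35 + 4 + 13 + 4 + 17 = 196.
Total exposure: 3 + 6 + 6.5 + 4.5 + 3.5 + 6 + 1 + 2 + 1 + 4 = 37.5 hours.
The Gamma prior is conjugate for the Poisson rate, so λ | data ~ Gamma(7+196, 8+37.5) = Gamma(203, 91/2).
The posterior predictive for a window of length T is Negative Binomial with variance T·α'·(β'+T)/β'² = 5·203·(101/2)/(8281/4) = 29290/1183.

29290/1183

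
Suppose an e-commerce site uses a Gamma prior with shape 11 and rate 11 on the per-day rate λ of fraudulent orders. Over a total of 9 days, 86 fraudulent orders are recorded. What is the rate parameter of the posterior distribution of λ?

Total count 86 over total exposure 9 days.
The Gamma prior is conjugate for the Poisson rate, so λ | data ~ Gamma(11+86, 11+9) = Gamma(97, 20).

20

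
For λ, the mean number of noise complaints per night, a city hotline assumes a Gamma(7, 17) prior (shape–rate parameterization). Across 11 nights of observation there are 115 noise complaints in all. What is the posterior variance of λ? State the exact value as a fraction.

61/392

Total count 115 over total exposure 11 nights.
Posterior: α' = 7 + 115 = 122, β' = 17 + 11 = 28.
Posterior variance = α'/β'² = 122/784 = 61/392.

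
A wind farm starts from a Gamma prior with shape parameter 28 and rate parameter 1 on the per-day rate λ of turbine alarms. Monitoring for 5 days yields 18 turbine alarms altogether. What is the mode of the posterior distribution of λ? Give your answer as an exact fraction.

15/2

Total count 18 over total exposure 5 days.
Posterior: α' = 28 + 18 = 46, β' = 1 + 5 = 6.
Posterior mode = (α'−1)/β' = 45/6 = 15/2.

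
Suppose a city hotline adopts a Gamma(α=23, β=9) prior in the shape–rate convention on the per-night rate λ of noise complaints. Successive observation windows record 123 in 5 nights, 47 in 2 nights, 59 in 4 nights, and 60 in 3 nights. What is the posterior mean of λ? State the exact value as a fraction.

Total count: 123 + 47 + 59 + 60 = 289.
Total exposure: 5 + 2 + 4 + 3 = 14 nights.
Conjugate update: add total count to the shape and total exposure to the rate, giving Gamma(312, 23).
Posterior mean = α'/β' = 312/23.

312/23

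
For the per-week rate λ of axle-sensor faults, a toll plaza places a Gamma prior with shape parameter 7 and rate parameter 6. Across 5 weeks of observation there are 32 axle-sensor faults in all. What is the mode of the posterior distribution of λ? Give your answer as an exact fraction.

38/11

Total count 32 over total exposure 5 weeks.
Gamma(α, β) with Poisson data over total exposure Σt gives posterior Gamma(α+Σx, β+Σt) = Gamma(39, 11).
Posterior mode = (α'−1)/β' = 38/11.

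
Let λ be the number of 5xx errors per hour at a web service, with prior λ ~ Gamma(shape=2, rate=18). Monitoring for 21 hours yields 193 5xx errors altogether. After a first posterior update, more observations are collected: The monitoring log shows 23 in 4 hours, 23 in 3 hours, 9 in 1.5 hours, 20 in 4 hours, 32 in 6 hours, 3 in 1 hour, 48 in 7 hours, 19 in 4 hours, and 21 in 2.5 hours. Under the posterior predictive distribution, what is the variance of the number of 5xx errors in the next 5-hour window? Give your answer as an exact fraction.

Total count 193 over total exposure 21 hours.
After the first batch: Gamma(2 + 193, 18 + 21) = Gamma(195, 39).
Total count: 23 + 23 + 9 + 20 + 32 + 3 + 48 + 19 + 21 = 198.
Total exposure: 4 + 3 + 1.5 + 4 + 6 + 1 + 7 + 4 + 2.5 = 33 hours.
After the second batch: Gamma(195 + 198, 39 + 33) = Gamma(393, 72).
The posterior predictive for a window of length T is Negative Binomial with variance T·α'·(β'+T)/β'² = 5·393·77/5184 = 50435/1728.

50435/1728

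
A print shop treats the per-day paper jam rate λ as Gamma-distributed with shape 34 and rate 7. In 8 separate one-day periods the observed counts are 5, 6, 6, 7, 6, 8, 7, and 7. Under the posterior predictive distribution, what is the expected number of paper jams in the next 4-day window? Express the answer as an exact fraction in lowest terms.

Total count: 5 + 6 + 6 + 7 + 6 + 8 + 7 + 7 = 52.
Total exposure: 8 days.
By Gamma–Poisson conjugacy, the posterior is Gamma(α + Σx, β + Σt) = Gamma(34 + 52, 7 + 8) = Gamma(86, 15).
Predictive mean over a 4-day window = T·E[λ|data] = 4·86/15 = 344/15.

344/15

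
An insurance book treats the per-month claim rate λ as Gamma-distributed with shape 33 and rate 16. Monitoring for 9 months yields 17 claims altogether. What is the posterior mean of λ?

2

Total count 17 over total exposure 9 months.
The Gamma prior is conjugate for the Poisson rate, so λ | data ~ Gamma(33+17, 16+9) = Gamma(50, 25).
Posterior mean = α'/β' = 50/25 = 2.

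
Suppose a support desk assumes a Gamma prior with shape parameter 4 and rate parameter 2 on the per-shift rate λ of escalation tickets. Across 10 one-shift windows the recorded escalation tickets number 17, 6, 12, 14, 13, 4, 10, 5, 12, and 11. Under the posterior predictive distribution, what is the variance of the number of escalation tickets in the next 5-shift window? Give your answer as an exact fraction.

Total count: 17 + 6 + 12 + 14 + 13 + 4 + 10 + 5 + 12 + 11 = 104.
Total exposure: 10 shifts.
By Gamma–Poisson conjugacy, the posterior is Gamma(α + Σx, β + Σt) = Gamma(4 + 104, 2 + 10) = Gamma(108, 12).
The posterior predictive for a window of length T is Negative Binomial with variance T·α'·(β'+T)/β'² = 5·108·17/144 = 255/4.

255/4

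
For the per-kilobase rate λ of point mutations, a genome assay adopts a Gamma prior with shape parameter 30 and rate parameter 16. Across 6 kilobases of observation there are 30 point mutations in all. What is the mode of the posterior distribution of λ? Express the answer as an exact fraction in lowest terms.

59/22

Total count 30 over total exposure 6 kilobases.
Posterior: α' = 30 + 30 = 60, β' = 16 + 6 = 22.
Posterior mode = (α'−1)/β' = 59/22.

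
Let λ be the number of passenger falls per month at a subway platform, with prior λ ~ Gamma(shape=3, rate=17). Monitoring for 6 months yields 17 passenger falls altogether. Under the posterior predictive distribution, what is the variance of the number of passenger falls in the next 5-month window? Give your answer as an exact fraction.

2800/529

Total count 17 over total exposure 6 months.
Conjugate update: add total count to the shape and total exposure to the rate, giving Gamma(20, 23).
The posterior predictive for a window of length T is Negative Binomial with variance T·α'·(β'+T)/β'² = 5·20·28/529 = 2800/529.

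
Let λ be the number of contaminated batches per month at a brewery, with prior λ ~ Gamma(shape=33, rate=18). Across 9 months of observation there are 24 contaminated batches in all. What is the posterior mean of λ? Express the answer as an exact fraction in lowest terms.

19/9

Total count 24 over total exposure 9 months.
Posterior: α' = 33 + 24 = 57, β' = 18 + 9 = 27.
Posterior mean = α'/β' = 57/27 = 19/9.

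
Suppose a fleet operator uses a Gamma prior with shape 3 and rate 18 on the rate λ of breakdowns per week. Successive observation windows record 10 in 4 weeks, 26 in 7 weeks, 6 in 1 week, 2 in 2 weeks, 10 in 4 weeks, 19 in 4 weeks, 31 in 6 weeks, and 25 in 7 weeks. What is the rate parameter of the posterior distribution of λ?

Total count: 10 + 26 + 6 + 2 + 10 + 19 + 31 + 25 = 129.
Total exposure: 4 + 7 + 1 + 2 + 4 + 4 + 6 + 7 = 35 weeks.
By Gamma–Poisson conjugacy, the posterior is Gamma(α + Σx, β + Σt) = Gamma(3 + 129, 18 + 35) = Gamma(132, 53).

53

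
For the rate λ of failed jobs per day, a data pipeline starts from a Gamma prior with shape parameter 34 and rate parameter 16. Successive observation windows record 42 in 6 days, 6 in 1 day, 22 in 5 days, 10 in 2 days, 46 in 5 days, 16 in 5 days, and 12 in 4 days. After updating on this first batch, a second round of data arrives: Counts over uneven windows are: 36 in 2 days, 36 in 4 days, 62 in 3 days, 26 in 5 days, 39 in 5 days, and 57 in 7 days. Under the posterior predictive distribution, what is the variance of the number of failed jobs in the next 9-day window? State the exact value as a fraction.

78921/1225

Total count: 42 + 6 + 22 + 10 + 46 + 16 + 12 = 154.
Total exposure: 6 + 1 + 5 + 2 + 5 + 5 + 4 = 28 days.
After the first batch: Gamma(34 + 154, 16 + 28) = Gamma(188, 44).
Total count: 36 + 36 + 62 + 26 + 39 + 57 = 256.
Total exposure: 2 + 4 + 3 + 5 + 5 + 7 = 26 days.
After the second batch: Gamma(188 + 256, 44 + 26) = Gamma(444, 70).
The posterior predictive for a window of length T is Negative Binomial with variance T·α'·(β'+T)/β'² = 9·444·79/4900 = 78921/1225.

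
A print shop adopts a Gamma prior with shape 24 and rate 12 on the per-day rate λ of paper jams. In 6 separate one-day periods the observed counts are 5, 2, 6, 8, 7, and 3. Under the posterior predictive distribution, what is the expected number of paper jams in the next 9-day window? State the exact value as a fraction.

55/2

Total count: 5 + 2 + 6 + 8 + 7 + 3 = 31.
Total exposure: 6 days.
Posterior: α' = 24 + 31 = 55, β' = 12 + 6 = 18.
Predictive mean over a 9-day window = T·E[λ|data] = 9·55/18 = 55/2.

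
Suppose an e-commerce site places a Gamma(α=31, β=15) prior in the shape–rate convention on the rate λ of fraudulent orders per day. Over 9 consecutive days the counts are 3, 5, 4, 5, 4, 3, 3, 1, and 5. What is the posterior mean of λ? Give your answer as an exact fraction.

8/3

Total count: 3 + 5 + 4 + 5 + 4 + 3 + 3 + 1 + 5 = 33.
Total exposure: 9 days.
Conjugate update: add total count to the shape and total exposure to the rate, giving Gamma(64, 24).
Posterior mean = α'/β' = 64/24 = 8/3.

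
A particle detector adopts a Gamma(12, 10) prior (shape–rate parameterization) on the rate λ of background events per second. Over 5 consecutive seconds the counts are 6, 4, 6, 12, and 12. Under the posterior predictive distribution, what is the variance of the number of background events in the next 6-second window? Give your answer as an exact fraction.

Total count: 6 + 4 + 6 + 12 + 12 = 40.
Total exposure: 5 seconds.
Posterior: α' = 12 + 40 = 52, β' = 10 + 5 = 15.
The posterior predictive for a window of length T is Negative Binomial with variance T·α'·(β'+T)/β'² = 6·52·21/225 = 728/25.

728/25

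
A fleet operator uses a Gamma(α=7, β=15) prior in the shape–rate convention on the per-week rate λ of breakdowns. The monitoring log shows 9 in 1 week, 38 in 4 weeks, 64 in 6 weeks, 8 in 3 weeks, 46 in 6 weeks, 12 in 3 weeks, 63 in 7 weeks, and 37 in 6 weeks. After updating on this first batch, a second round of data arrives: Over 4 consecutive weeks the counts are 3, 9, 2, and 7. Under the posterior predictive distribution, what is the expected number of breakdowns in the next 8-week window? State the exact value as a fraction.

Total count: 9 + 38 + 64 + 8 + 46 + 12 + 63 + 37 = 277.
Total exposure: 1 + 4 + 6 + 3 + 6 + 3 + 7 + 6 = 36 weeks.
After the first batch: Gamma(7 + 277, 15 + 36) = Gamma(284, 51).
Total count: 3 + 9 + 2 + 7 = 21.
Total exposure: 4 weeks.
After the second batch: Gamma(284 + 21, 51 + 4) = Gamma(305, 55).
Predictive mean over an 8-week window = T·E[λ|data] = 8·305/55 = 488/11.

488/11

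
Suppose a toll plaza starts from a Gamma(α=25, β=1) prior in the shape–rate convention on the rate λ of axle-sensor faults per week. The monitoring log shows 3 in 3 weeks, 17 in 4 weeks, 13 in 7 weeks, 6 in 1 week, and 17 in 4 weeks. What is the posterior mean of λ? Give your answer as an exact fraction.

81/20

Total count: 3 + 17 + 13 + 6 + 17 = 56.
Total exposure: 3 + 4 + 7 + 1 + 4 = 19 weeks.
Gamma(α, β) with Poisson data over total exposure Σt gives posterior Gamma(α+Σx, β+Σt) = Gamma(81, 20).
Posterior mean = α'/β' = 81/20.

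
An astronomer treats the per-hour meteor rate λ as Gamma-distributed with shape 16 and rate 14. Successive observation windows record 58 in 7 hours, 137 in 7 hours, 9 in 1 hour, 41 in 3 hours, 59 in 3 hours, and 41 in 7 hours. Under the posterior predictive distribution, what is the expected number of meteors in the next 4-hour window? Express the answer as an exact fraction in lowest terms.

722/21

Total count: 58 + 137 + 9 + 41 + 59 + 41 = 345.
Total exposure: 7 + 7 + 1 + 3 + 3 + 7 = 28 hours.
The Gamma prior is conjugate for the Poisson rate, so λ | data ~ Gamma(16+345, 14+28) = Gamma(361, 42).
Predictive mean over a 4-hour window = T·E[λ|data] = 4·361/42 = 722/21.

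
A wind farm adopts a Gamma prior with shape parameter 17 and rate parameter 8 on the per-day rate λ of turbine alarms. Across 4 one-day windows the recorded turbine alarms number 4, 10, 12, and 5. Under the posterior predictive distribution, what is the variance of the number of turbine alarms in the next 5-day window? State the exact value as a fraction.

85/3

Total count: 4 + 10 + 12 + 5 = 31.
Total exposure: 4 days.
Posterior: α' = 17 + 31 = 48, β' = 8 + 4 = 12.
The posterior predictive for a window of length T is Negative Binomial with variance T·α'·(β'+T)/β'² = 5·48·17/144 = 85/3.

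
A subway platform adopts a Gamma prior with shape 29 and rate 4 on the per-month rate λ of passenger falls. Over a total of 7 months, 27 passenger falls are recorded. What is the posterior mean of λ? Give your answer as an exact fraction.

Total count 27 over total exposure 7 months.
Conjugate update: add total count to the shape and total exposure to the rate, giving Gamma(56, 11).
Posterior mean = α'/β' = 56/11.

56/11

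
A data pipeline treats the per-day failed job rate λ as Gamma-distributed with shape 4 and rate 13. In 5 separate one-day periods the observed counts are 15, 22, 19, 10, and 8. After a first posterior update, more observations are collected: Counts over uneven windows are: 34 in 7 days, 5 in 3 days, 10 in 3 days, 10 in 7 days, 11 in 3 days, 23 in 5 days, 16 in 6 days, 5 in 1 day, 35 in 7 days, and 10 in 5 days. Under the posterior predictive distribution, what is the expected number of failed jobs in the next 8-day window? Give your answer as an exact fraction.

Total count: 15 + 22 + 19 + 10 + 8 = 74.
Total exposure: 5 days.
After the first batch: Gamma(4 + 74, 13 + 5) = Gamma(78, 18).
Total count: 34 + 5 + 10 + 10 + 11 + 23 + 16 + 5 + 35 + 10 = 159.
Total exposure: 7 + 3 + 3 + 7 + 3 + 5 + 6 + 1 + 7 + 5 = 47 days.
After the second batch: Gamma(78 + 159, 18 + 47) = Gamma(237, 65).
Predictive mean over an 8-day window = T·E[λ|data] = 8·237/65 = 1896/65.

1896/65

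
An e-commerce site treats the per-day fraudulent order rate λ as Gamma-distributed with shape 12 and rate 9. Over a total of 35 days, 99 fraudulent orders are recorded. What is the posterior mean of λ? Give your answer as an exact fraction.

111/44

Total count 99 over total exposure 35 days.
Conjugate update: add total count to the shape and total exposure to the rate, giving Gamma(111, 44).
Posterior mean = α'/β' = 111/44.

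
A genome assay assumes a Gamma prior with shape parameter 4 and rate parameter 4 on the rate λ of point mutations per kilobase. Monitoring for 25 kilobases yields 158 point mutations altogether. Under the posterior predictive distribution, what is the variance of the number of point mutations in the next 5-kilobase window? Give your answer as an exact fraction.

27540/841

Total count 158 over total exposure 25 kilobases.
By Gamma–Poisson conjugacy, the posterior is Gamma(α + Σx, β + Σt) = Gamma(4 + 158, 4 + 25) = Gamma(162, 29).
The posterior predictive for a window of length T is Negative Binomial with variance T·α'·(β'+T)/β'² = 5·162·34/841 = 27540/841.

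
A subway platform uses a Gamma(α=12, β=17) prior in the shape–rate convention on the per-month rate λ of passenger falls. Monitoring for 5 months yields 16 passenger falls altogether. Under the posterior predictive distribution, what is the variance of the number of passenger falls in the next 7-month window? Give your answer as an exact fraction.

Total count 16 over total exposure 5 months.
Conjugate update: add total count to the shape and total exposure to the rate, giving Gamma(28, 22).
The posterior predictive for a window of length T is Negative Binomial with variance T·α'·(β'+T)/β'² = 7·28·29/484 = 1421/121.

1421/121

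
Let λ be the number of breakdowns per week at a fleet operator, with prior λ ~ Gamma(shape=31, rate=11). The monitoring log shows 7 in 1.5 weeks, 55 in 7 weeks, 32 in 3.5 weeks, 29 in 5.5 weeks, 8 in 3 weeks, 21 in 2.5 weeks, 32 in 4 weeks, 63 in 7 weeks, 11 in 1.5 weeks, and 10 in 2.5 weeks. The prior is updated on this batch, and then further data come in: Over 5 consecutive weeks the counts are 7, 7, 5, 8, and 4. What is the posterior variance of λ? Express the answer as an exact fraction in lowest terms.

55/486

Total count: 7 + 55 + 32 + 29 + 8 + 21 + 32 + 63 + 11 + 10 = 268.
Total exposure: 1.5 + 7 + 3.5 + 5.5 + 3 + 2.5 + 4 + 7 + 1.5 + 2.5 = 38 weeks.
After the first batch: Gamma(31 + 268, 11 + 38) = Gamma(299, 49).
Total count: 7 + 7 + 5 + 8 + 4 = 31.
Total exposure: 5 weeks.
After the second batch: Gamma(299 + 31, 49 + 5) = Gamma(330, 54).
Posterior variance = α'/β'² = 330/2916 = 55/486.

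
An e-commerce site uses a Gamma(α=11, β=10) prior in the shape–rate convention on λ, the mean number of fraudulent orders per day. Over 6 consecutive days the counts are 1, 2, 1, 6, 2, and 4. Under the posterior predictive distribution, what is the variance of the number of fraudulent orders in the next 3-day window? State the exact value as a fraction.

Total count: 1 + 2 + 1 + 6 + 2 + 4 = 16.
Total exposure: 6 days.
The Gamma prior is conjugate for the Poisson rate, so λ | data ~ Gamma(11+16, 10+6) = Gamma(27, 16).
The posterior predictive for a window of length T is Negative Binomial with variance T·α'·(β'+T)/β'² = 3·27·19/256 = 1539/256.

1539/256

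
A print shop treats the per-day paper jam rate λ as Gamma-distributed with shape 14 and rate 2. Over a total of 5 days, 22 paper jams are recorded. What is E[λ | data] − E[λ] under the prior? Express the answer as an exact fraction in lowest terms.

-13/7

Total count 22 over total exposure 5 days.
By Gamma–Poisson conjugacy, the posterior is Gamma(α + Σx, β + Σt) = Gamma(14 + 22, 2 + 5) = Gamma(36, 7).
Posterior mean = 36/7 = 36/7; prior mean = 14/2 = 7. Difference = 36/7 − 7 = -13/7.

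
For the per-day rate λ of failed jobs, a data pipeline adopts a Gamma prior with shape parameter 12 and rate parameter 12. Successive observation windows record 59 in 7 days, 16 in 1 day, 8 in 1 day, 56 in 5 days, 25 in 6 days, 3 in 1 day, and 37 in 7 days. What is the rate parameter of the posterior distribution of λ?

Total count: 59 + 16 + 8 + 56 + 25 + 3 + 37 = 204.
Total exposure: 7 + 1 + 1 + 5 + 6 + 1 + 7 = 28 days.
Gamma(α, β) with Poisson data over total exposure Σt gives posterior Gamma(α+Σx, β+Σt) = Gamma(216, 40).

40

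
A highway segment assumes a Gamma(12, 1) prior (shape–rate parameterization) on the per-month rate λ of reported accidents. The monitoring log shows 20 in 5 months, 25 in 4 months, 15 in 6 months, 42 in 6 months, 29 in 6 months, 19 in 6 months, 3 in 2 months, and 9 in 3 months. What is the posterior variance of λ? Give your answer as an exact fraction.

58/507

Total count: 20 + 25 + 15 + 42 + 29 + 19 + 3 + 9 = 162.
Total exposure: 5 + 4 + 6 + 6 + 6 + 6 + 2 + 3 = 38 months.
Gamma(α, β) with Poisson data over total exposure Σt gives posterior Gamma(α+Σx, β+Σt) = Gamma(174, 39).
Posterior variance = α'/β'² = 174/1521 = 58/507.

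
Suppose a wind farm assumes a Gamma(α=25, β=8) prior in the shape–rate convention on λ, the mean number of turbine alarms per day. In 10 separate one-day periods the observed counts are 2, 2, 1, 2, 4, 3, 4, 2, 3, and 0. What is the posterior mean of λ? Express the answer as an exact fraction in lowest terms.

8/3

Total count: 2 + 2 + 1 + 2 + 4 + 3 + 4 + 2 + 3 + 0 = 23.
Total exposure: 10 days.
The Gamma prior is conjugate for the Poisson rate, so λ | data ~ Gamma(25+23, 8+10) = Gamma(48, 18).
Posterior mean = α'/β' = 48/18 = 8/3.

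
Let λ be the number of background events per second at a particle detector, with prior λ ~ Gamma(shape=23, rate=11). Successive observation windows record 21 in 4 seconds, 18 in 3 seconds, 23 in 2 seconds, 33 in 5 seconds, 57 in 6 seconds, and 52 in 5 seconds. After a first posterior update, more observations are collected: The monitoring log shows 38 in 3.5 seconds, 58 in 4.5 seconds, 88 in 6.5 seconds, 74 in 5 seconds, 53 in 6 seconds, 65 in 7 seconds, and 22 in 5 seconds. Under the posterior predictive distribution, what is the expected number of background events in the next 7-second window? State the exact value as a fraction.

1250/21

Total count: 21 + 18 + 23 + 33 + 57 + 52 = 204.
Total exposure: 4 + 3 + 2 + 5 + 6 + 5 = 25 seconds.
After the first batch: Gamma(23 + 204, 11 + 25) = Gamma(227, 36).
Total count: 38 + 58 + 88 + 74 + 53 + 65 + 22 = 398.
Total exposure: 3.5 + 4.5 + 6.5 + 5 + 6 + 7 + 5 = 37.5 seconds.
After the second batch: Gamma(227 + 398, 36 + 37.5) = Gamma(625, 147/2).
Predictive mean over a 7-second window = T·E[λ|data] = 7·625/(147/2) = 1250/21.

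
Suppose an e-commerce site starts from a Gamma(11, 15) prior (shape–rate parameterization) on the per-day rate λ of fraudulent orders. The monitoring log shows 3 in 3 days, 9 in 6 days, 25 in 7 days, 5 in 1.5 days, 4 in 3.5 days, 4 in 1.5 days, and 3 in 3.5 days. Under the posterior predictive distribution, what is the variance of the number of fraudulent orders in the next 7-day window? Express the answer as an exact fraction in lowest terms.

Total count: 3 + 9 + 25 + 5 + 4 + 4 + 3 = 53.
Total exposure: 3 + 6 + 7 + 1.5 + 3.5 + 1.5 + 3.5 = 26 days.
Conjugate update: add total count to the shape and total exposure to the rate, giving Gamma(64, 41).
The posterior predictive for a window of length T is Negative Binomial with variance T·α'·(β'+T)/β'² = 7·64·48/1681 = 21504/1681.

21504/1681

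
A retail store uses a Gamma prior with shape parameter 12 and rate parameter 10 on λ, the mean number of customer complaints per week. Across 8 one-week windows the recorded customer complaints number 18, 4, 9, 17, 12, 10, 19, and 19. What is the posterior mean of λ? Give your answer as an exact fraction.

Total count: 18 + 4 + 9 + 17 + 12 + 10 + 19 + 19 = 108.
Total exposure: 8 weeks.
By Gamma–Poisson conjugacy, the posterior is Gamma(α + Σx, β + Σt) = Gamma(12 + 108, 10 + 8) = Gamma(120, 18).
Posterior mean = α'/β' = 120/18 = 20/3.

20/3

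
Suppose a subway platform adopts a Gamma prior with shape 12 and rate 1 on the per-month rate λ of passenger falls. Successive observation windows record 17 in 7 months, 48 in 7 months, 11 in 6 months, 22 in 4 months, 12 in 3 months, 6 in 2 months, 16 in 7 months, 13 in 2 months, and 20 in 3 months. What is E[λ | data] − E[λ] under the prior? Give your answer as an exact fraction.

Total count: 17 + 48 + 11 + 22 + 12 + 6 + 16 + 13 + 20 = 165.
Total exposure: 7 + 7 + 6 + 4 + 3 + 2 + 7 + 2 + 3 = 41 months.
Gamma(α, β) with Poisson data over total exposure Σt gives posterior Gamma(α+Σx, β+Σt) = Gamma(177, 42).
Posterior mean = 177/42 = 59/14; prior mean = 12/1 = 12. Difference = 59/14 − 12 = -109/14.

-109/14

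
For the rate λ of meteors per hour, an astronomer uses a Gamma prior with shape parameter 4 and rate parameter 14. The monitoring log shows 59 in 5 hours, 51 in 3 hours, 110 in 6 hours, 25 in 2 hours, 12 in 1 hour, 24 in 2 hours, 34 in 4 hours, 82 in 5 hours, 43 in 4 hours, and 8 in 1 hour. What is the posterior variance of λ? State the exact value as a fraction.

452/2209

Total count: 59 + 51 + 110 + 25 + 12 + 24 + 34 + 82 + 43 + 8 = 448.
Total exposure: 5 + 3 + 6 + 2 + 1 + 2 + 4 + 5 + 4 + 1 = 33 hours.
Conjugate update: add total count to the shape and total exposure to the rate, giving Gamma(452, 47).
Posterior variance = α'/β'² = 452/2209.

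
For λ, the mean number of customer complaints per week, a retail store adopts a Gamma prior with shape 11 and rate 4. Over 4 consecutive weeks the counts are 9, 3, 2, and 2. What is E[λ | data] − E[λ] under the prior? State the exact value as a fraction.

5/8

Total count: 9 + 3 + 2 + 2 = 16.
Total exposure: 4 weeks.
Posterior: α' = 11 + 16 = 27, β' = 4 + 4 = 8.
Posterior mean = 27/8 = 27/8; prior mean = 11/4 = 11/4. Difference = 27/8 − 11/4 = 5/8.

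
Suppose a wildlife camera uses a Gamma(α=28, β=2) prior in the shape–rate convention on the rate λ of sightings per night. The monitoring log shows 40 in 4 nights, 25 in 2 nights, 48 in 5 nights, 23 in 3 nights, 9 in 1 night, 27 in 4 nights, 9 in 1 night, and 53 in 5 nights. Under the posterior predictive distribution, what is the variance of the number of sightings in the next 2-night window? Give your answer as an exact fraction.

15196/729

Total count: 40 + 25 + 48 + 23 + 9 + 27 + 9 + 53 = 234.
Total exposure: 4 + 2 + 5 + 3 + 1 + 4 + 1 + 5 = 25 nights.
Conjugate update: add total count to the shape and total exposure to the rate, giving Gamma(262, 27).
The posterior predictive for a window of length T is Negative Binomial with variance T·α'·(β'+T)/β'² = 2·262·29/729 = 15196/729.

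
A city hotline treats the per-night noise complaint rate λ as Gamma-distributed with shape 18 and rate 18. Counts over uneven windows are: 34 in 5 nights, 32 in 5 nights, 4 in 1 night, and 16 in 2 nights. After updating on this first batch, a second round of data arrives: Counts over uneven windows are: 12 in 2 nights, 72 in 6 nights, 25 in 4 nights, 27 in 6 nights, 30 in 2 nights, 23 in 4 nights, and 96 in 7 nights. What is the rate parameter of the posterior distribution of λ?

62

Total count: 34 + 32 + 4 + 16 = 86.
Total exposure: 5 + 5 + 1 + 2 = 13 nights.
After the first batch: Gamma(18 + 86, 18 + 13) = Gamma(104, 31).
Total count: 12 + 72 + 25 + 27 + 30 + 23 + 96 = 285.
Total exposure: 2 + 6 + 4 + 6 + 2 + 4 + 7 = 31 nights.
After the second batch: Gamma(104 + 285, 31 + 31) = Gamma(389, 62).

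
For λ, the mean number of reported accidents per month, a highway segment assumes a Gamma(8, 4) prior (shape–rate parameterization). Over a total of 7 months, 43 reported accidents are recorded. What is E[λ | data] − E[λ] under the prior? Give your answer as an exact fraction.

29/11

Total count 43 over total exposure 7 months.
Gamma(α, β) with Poisson data over total exposure Σt gives posterior Gamma(α+Σx, β+Σt) = Gamma(51, 11).
Posterior mean = 51/11 = 51/11; prior mean = 8/4 = 2. Difference = 51/11 − 2 = 29/11.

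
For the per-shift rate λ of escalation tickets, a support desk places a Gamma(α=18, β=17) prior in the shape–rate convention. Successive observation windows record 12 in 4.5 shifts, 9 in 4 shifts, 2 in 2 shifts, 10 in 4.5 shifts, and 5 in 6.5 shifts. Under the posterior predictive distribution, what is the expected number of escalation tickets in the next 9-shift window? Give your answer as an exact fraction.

Total count: 12 + 9 + 2 + 10 + 5 = 38.
Total exposure: 4.5 + 4 + 2 + 4.5 + 6.5 = 21.5 shifts.
The Gamma prior is conjugate for the Poisson rate, so λ | data ~ Gamma(18+38, 17+21.5) = Gamma(56, 77/2).
Predictive mean over a 9-shift window = T·E[λ|data] = 9·56/(77/2) = 144/11.

144/11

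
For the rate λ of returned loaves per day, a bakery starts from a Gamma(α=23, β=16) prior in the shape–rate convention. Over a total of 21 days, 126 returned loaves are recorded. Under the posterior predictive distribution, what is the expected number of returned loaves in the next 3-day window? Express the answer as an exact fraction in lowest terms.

Total count 126 over total exposure 21 days.
The Gamma prior is conjugate for the Poisson rate, so λ | data ~ Gamma(23+126, 16+21) = Gamma(149, 37).
Predictive mean over a 3-day window = T·E[λ|data] = 3·149/37 = 447/37.

447/37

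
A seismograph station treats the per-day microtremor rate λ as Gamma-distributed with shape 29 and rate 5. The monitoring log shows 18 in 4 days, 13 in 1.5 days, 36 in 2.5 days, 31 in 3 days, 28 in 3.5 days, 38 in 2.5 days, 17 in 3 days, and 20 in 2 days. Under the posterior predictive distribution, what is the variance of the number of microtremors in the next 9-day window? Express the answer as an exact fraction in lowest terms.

Total count: 18 + 13 + 36 + 31 + 28 + 38 + 17 + 20 = 201.
Total exposure: 4 + 1.5 + 2.5 + 3 + 3.5 + 2.5 + 3 + 2 = 22 days.
Conjugate update: add total count to the shape and total exposure to the rate, giving Gamma(230, 27).
The posterior predictive for a window of length T is Negative Binomial with variance T·α'·(β'+T)/β'² = 9·230·36/729 = 920/9.

920/9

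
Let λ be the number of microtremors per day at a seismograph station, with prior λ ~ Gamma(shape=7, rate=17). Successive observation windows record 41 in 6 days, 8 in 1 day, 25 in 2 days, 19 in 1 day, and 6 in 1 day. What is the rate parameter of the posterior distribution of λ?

28

Total count: 41 + 8 + 25 + 19 + 6 = 99.
Total exposure: 6 + 1 + 2 + 1 + 1 = 11 days.
Conjugate update: add total count to the shape and total exposure to the rate, giving Gamma(106, 28).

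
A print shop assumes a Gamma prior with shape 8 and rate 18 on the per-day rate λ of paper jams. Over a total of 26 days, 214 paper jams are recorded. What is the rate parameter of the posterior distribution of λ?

Total count 214 over total exposure 26 days.
By Gamma–Poisson conjugacy, the posterior is Gamma(α + Σx, β + Σt) = Gamma(8 + 214, 18 + 26) = Gamma(222, 44).

44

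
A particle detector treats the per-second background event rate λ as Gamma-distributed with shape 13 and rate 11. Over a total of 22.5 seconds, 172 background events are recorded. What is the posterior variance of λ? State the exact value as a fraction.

740/4489

Total count 172 over total exposure 22.5 seconds.
Conjugate update: add total count to the shape and total exposure to the rate, giving Gamma(185, 67/2).
Posterior variance = α'/β'² = 185/(4489/4) = 740/4489.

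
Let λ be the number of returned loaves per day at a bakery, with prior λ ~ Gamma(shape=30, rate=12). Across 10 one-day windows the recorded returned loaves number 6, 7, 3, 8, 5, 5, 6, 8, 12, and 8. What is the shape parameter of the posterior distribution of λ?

98

Total count: 6 + 7 + 3 + 8 + 5 + 5 + 6 + 8 + 12 + 8 = 68.
Total exposure: 10 days.
By Gamma–Poisson conjugacy, the posterior is Gamma(α + Σx, β + Σt) = Gamma(30 + 68, 12 + 10) = Gamma(98, 22).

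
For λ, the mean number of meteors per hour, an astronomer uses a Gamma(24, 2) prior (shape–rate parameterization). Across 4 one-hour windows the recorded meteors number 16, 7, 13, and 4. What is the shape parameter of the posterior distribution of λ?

Total count: 16 + 7 + 13 + 4 = 40.
Total exposure: 4 hours.
By Gamma–Poisson conjugacy, the posterior is Gamma(α + Σx, β + Σt) = Gamma(24 + 40, 2 + 4) = Gamma(64, 6).

64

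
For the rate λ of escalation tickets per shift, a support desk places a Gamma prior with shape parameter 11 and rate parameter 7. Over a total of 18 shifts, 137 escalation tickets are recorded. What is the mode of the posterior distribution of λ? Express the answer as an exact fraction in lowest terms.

147/25

Total count 137 over total exposure 18 shifts.
Gamma(α, β) with Poisson data over total exposure Σt gives posterior Gamma(α+Σx, β+Σt) = Gamma(148, 25).
Posterior mode = (α'−1)/β' = 147/25.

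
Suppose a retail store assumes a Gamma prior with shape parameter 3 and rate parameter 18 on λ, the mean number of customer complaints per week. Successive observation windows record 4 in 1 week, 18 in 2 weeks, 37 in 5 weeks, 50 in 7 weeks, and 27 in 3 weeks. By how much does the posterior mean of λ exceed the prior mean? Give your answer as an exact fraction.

Total count: 4 + 18 + 37 + 50 + 27 = 136.
Total exposure: 1 + 2 + 5 + 7 + 3 = 18 weeks.
By Gamma–Poisson conjugacy, the posterior is Gamma(α + Σx, β + Σt) = Gamma(3 + 136, 18 + 18) = Gamma(139, 36).
Posterior mean = 139/36 = 139/36; prior mean = 3/18 = 1/6. Difference = 139/36 − 1/6 = 133/36.

133/36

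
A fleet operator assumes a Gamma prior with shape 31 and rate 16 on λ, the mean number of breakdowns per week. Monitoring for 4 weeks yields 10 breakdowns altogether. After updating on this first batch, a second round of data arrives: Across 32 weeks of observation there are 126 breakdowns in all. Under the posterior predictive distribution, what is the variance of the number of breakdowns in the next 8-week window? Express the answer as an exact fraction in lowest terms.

Total count 10 over total exposure 4 weeks.
After the first batch: Gamma(31 + 10, 16 + 4) = Gamma(41, 20).
Total count 126 over total exposure 32 weeks.
After the second batch: Gamma(41 + 126, 20 + 32) = Gamma(167, 52).
The posterior predictive for a window of length T is Negative Binomial with variance T·α'·(β'+T)/β'² = 8·167·60/2704 = 5010/169.

5010/169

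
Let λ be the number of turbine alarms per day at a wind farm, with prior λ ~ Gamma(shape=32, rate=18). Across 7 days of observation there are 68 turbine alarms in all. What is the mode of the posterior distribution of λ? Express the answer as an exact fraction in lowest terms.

Total count 68 over total exposure 7 days.
Conjugate update: add total count to the shape and total exposure to the rate, giving Gamma(100, 25).
Posterior mode = (α'−1)/β' = 99/25.

99/25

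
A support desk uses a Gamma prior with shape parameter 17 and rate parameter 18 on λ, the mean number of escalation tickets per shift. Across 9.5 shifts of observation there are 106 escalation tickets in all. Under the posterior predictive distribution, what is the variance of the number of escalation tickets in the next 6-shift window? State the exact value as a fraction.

Total count 106 over total exposure 9.5 shifts.
Conjugate update: add total count to the shape and total exposure to the rate, giving Gamma(123, 55/2).
The posterior predictive for a window of length T is Negative Binomial with variance T·α'·(β'+T)/β'² = 6·123·(67/2)/(3025/4) = 98892/3025.

98892/3025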